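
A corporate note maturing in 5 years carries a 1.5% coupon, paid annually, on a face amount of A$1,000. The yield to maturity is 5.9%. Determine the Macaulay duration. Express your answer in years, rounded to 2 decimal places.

Periodic yield y = 0.059. Discount each cash flow and weight by its year:
  t   CF        PV=CF/(1+0.059)^t    t·PV
  1        15.00        14.1643        14.1643
  2        15.00        13.3752        26.7503
  3        15.00        12.6300        37.8900
  4        15.00        11.9263        47.7054
  5     1,015.00       762.0549     3,810.2743
  Σ                    814.1507     3,936.7844
Price P = Σ PV = 814.1507.
Macaulay duration = Σ(t·PV) / P = 3,936.7844 / 814.1507 = 4.83545 years.

4.84 years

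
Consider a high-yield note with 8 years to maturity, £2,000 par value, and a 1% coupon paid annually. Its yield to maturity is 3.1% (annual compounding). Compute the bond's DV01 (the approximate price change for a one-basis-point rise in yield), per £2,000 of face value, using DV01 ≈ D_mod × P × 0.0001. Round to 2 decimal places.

Periodic yield y = 0.031.
  t   CF        PV=CF/(1+0.031)^t    t·PV
  1        20.00        19.3986        19.3986
  2        20.00        18.8154        37.6307
  3        20.00        18.2496        54.7489
  4        20.00        17.7009        70.8036
  5        20.00        17.1687        85.8434
  6        20.00        16.6524        99.9147
  7        20.00        16.1517       113.0622
  8     2,020.00     1,582.2753    12,658.2024
  Σ                  1,706.4127    13,139.6044
P = 1,706.4127; D_Mac = 7.70013 yrs; D_mod = 7.46861 yrs.
DV01 ≈ 7.46861 × 1,706.4127 × 0.0001 = 1.274452.

£1.27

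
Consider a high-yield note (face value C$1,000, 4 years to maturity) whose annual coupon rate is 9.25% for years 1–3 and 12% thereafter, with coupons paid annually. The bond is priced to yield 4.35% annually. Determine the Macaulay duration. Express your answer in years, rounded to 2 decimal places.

3.57 years

Periodic yield y = 0.0435. Discount each cash flow and weight by its year:
  t   CF        PV=CF/(1+0.0435)^t    t·PV
  1        92.50        88.6440        88.6440
  2        92.50        84.9487       169.8974
  3        92.50        81.4075       244.2225
  4     1,120.00       944.6006     3,778.4023
  Σ                  1,199.6008     4,281.1662
Price P = Σ PV = 1,199.6008.
Macaulay duration = Σ(t·PV) / P = 4,281.1662 / 1,199.6008 = 3.56883 years.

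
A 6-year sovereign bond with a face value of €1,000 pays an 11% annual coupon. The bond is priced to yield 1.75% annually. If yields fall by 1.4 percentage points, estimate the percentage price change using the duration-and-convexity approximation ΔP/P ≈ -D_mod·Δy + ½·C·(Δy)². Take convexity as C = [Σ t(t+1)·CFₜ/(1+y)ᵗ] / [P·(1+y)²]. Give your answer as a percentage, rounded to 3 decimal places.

With y = 0.0175:
  t   CF        PV=CF/(1+0.0175)^t    t·PV        t(t+1)·PV
  1       110.00       108.1081       108.1081         216.2162
  2       110.00       106.2488       212.4975         637.4925
  3       110.00       104.4214       313.2641       1,253.0566
  4       110.00       102.6254       410.5017       2,052.5087
  5       110.00       100.8604       504.3019       3,025.8114
  6     1,110.00     1,000.2682     6,001.6093      42,011.2653
  Σ                  1,522.5323     7,550.2827      49,196.3507
P = 1,522.5323; D_Mac = 4.95903 yrs; D_mod = 4.87374 yrs; C = 31.21027.
Duration effect: -4.87374 × (-0.014) = +0.068232
Convexity effect: 0.5 × 31.21027 × (-0.014)² = +0.0030586
ΔP/P ≈ +0.068232 + 0.0030586 = +0.071291 = +7.1291%.

+7.129%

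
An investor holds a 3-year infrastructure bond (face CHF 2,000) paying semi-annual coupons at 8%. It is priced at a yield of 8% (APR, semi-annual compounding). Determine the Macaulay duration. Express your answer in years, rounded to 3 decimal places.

Periodic yield y = 0.04. Discount each cash flow and weight by its period:
  t   CF        PV=CF/(1+0.04)^t    t·PV
  1        80.00        76.9231        76.9231
  2        80.00        73.9645       147.9290
  3        80.00        71.1197       213.3591
  4        80.00        68.3843       273.5373
  5        80.00        65.7542       328.7708
  6     2,080.00     1,643.8542     9,863.1253
  Σ                  2,000.0000    10,903.6447
Price P = Σ PV = 2,000.0000.
Macaulay duration = Σ(t·PV) / P = 10,903.6447 / 2,000.0000 = 5.45182 half-year periods.
In years: 5.45182 / 2 = 2.72591 years.

2.726 years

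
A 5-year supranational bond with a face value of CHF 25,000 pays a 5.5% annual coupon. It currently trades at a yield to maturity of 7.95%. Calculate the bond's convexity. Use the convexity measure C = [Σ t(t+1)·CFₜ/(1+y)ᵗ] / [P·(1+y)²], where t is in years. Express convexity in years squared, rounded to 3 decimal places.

22.175

With y = 0.0795:
  t   CF        PV=CF/(1+0.0795)^t    t·PV        t(t+1)·PV
  1     1,375.00     1,273.7378     1,273.7378       2,547.4757
  2     1,375.00     1,179.9332     2,359.8663       7,079.5989
  3     1,375.00     1,093.0367     3,279.1102      13,116.4408
  4     1,375.00     1,012.5398     4,050.1593      20,250.7964
  5    26,375.00    17,991.9914    89,959.9570     539,759.7421
  Σ                 22,551.2390   100,922.8307     582,754.0540
P = 22,551.2390.
Convexity = Σ t(t+1)·PV / [P·(1+y)²] = 582,754.0540 / (22,551.2390 × 1.165320) = 22.17531.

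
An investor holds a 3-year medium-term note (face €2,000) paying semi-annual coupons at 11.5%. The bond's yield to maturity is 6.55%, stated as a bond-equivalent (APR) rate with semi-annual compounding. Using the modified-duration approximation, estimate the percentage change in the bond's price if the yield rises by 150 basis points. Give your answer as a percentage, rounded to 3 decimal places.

-3.844%

Periodic yield y = 0.03275. Modified duration first:
  t   CF        PV=CF/(1+0.03275)^t    t·PV
  1       115.00       111.3532       111.3532
  2       115.00       107.8220       215.6440
  3       115.00       104.4028       313.2085
  4       115.00       101.0921       404.3682
  5       115.00        97.8863       489.4314
  6     2,115.00     1,743.1676    10,459.0057
  Σ                  2,265.7240    11,993.0110
P = 2,265.7240; D_Mac = 5.29324 half-year periods = 2.64662 yrs; D_mod = 2.64662/(1+0.03275) = 2.56269 yrs.
ΔP/P ≈ -D_mod · Δy = -2.56269 × (+0.015) = -0.038440 = -3.8440%.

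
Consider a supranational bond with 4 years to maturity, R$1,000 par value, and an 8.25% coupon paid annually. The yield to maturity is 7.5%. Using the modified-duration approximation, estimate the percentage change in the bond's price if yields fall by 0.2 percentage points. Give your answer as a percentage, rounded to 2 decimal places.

Periodic yield y = 0.075. Modified duration first:
  t   CF        PV=CF/(1+0.075)^t    t·PV
  1        82.50        76.7442        76.7442
  2        82.50        71.3899       142.7799
  3        82.50        66.4092       199.2277
  4     1,082.50       810.5766     3,242.3063
  Σ                  1,025.1199     3,661.0581
P = 1,025.1199; D_Mac = 3.57135 yrs; D_mod = 3.57135/(1+0.075) = 3.32218 yrs.
ΔP/P ≈ -D_mod · Δy = -3.32218 × (-0.002) = +0.006644 = +0.6644%.

+0.66%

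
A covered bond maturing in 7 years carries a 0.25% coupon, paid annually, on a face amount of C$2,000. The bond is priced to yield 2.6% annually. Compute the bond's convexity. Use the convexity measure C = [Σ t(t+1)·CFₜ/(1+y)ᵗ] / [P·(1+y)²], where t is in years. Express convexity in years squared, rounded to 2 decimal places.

52.62

With y = 0.026:
  t   CF        PV=CF/(1+0.026)^t    t·PV        t(t+1)·PV
  1         5.00         4.8733         4.8733           9.7466
  2         5.00         4.7498         9.4996          28.4988
  3         5.00         4.6294        13.8883          55.5532
  4         5.00         4.5121        18.0485          90.2424
  5         5.00         4.3978        21.9889         131.9333
  6         5.00         4.2863        25.7180         180.0260
  7     2,005.00     1,675.2624    11,726.8371      93,814.6966
  Σ                  1,702.7112    11,820.8536      94,310.6969
P = 1,702.7112.
Convexity = Σ t(t+1)·PV / [P·(1+y)²] = 94,310.6969 / (1,702.7112 × 1.052676) = 52.61690.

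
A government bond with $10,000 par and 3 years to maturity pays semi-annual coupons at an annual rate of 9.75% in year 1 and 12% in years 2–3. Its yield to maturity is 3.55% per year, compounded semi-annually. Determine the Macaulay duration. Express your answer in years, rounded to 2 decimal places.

2.69 years

Periodic yield y = 0.01775. Discount each cash flow and weight by its period:
  t   CF        PV=CF/(1+0.01775)^t    t·PV
  1       487.50       478.9978       478.9978
  2       487.50       470.6439       941.2877
  3       600.00       569.1515     1,707.4546
  4       600.00       559.2253     2,236.9012
  5       600.00       549.4722     2,747.3608
  6    10,600.00     9,538.0413    57,228.2478
  Σ                 12,165.5320    65,340.2500
Price P = Σ PV = 12,165.5320.
Macaulay duration = Σ(t·PV) / P = 65,340.2500 / 12,165.5320 = 5.37093 half-year periods.
In years: 5.37093 / 2 = 2.68547 years.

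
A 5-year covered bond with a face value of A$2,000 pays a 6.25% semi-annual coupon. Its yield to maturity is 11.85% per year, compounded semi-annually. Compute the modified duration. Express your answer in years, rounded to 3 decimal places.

Periodic yield y = 0.05925. First find Macaulay duration:
  t   CF        PV=CF/(1+0.05925)^t    t·PV
  1        62.50        59.0040        59.0040
  2        62.50        55.7036       111.4072
  3        62.50        52.5878       157.7633
  4        62.50        49.6462       198.5849
  5        62.50        46.8692       234.3461
  6        62.50        44.2475       265.4853
  7        62.50        41.7725       292.4077
  8        62.50        39.4359       315.4875
  9        62.50        37.2301       335.0706
  10    2,062.50     1,159.8698    11,598.6977
  Σ                  1,586.3666    13,568.2541
P = 1,586.3666; Macaulay duration = 13,568.2541 / 1,586.3666 = 8.55304 half-year periods = 4.27652 years.
Modified duration = D_Mac / (1 + y) = 4.27652 / 1.05925 = 4.03731 years.

4.037 years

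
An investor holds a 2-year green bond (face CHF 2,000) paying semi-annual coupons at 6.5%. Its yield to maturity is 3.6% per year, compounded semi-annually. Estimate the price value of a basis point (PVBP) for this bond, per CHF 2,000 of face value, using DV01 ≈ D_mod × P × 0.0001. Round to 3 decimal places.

Periodic yield y = 0.018.
  t   CF        PV=CF/(1+0.018)^t    t·PV
  1        65.00        63.8507        63.8507
  2        65.00        62.7217       125.4434
  3        65.00        61.6127       184.8380
  4     2,065.00     1,922.7771     7,691.1085
  Σ                  2,110.9622     8,065.2405
P = 2,110.9622; D_Mac = 3.82065 half-year periods = 1.91032 yrs; D_mod = 1.87655 yrs.
DV01 ≈ 1.87655 × 2,110.9622 × 0.0001 = 0.396132.

CHF 0.396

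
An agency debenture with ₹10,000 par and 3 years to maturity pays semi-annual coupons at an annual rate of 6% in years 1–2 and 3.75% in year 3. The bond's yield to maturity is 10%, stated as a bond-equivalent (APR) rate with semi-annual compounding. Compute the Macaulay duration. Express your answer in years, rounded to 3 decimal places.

Periodic yield y = 0.05. Discount each cash flow and weight by its period:
  t   CF        PV=CF/(1+0.05)^t    t·PV
  1       300.00       285.7143       285.7143
  2       300.00       272.1088       544.2177
  3       300.00       259.1513       777.4538
  4       300.00       246.8107       987.2430
  5       187.50       146.9112       734.5558
  6    10,187.50     7,602.0694    45,612.4161
  Σ                  8,812.7657    48,941.6007
Price P = Σ PV = 8,812.7657.
Macaulay duration = Σ(t·PV) / P = 48,941.6007 / 8,812.7657 = 5.55349 half-year periods.
In years: 5.55349 / 2 = 2.77674 years.

2.777 years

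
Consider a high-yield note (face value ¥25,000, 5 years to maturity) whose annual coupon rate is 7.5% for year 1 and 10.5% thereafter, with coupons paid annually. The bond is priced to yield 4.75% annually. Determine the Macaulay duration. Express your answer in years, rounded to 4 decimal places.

4.3098 years

Periodic yield y = 0.0475. Discount each cash flow and weight by its year:
  t   CF        PV=CF/(1+0.0475)^t    t·PV
  1     1,875.00     1,789.9761     1,789.9761
  2     2,625.00     2,392.3309     4,784.6617
  3     2,625.00     2,283.8481     6,851.5443
  4     2,625.00     2,180.2846     8,721.1383
  5    27,625.00    21,904.4387   109,522.1934
  Σ                 30,550.8783   131,669.5138
Price P = Σ PV = 30,550.8783.
Macaulay duration = Σ(t·PV) / P = 131,669.5138 / 30,550.8783 = 4.30984 years.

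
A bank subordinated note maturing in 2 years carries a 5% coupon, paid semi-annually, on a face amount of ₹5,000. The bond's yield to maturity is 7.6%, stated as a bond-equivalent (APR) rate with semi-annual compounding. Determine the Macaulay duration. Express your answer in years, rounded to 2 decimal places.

1.93 years

Periodic yield y = 0.038. Discount each cash flow and weight by its period:
  t   CF        PV=CF/(1+0.038)^t    t·PV
  1       125.00       120.4239       120.4239
  2       125.00       116.0153       232.0306
  3       125.00       111.7681       335.3044
  4     5,125.00     4,414.7331    17,658.9325
  Σ                  4,762.9405    18,346.6914
Price P = Σ PV = 4,762.9405.
Macaulay duration = Σ(t·PV) / P = 18,346.6914 / 4,762.9405 = 3.85197 half-year periods.
In years: 3.85197 / 2 = 1.92598 years.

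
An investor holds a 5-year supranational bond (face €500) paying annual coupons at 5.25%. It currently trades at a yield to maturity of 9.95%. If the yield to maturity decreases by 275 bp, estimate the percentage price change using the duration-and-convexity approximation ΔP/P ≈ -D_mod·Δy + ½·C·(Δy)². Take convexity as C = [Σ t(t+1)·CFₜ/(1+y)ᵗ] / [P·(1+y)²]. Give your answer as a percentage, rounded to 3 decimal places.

+11.985%

With y = 0.0995:
  t   CF        PV=CF/(1+0.0995)^t    t·PV        t(t+1)·PV
  1        26.25        23.8745        23.8745          47.7490
  2        26.25        21.7140        43.4279         130.2837
  3        26.25        19.7489        59.2468         236.9872
  4        26.25        17.9617        71.8470         359.2348
  5       526.25       327.5035     1,637.5175       9,825.1049
  Σ                    410.8026     1,835.9136      10,599.3595
P = 410.8026; D_Mac = 4.46909 yrs; D_mod = 4.06466 yrs; C = 21.34302.
Duration effect: -4.06466 × (-0.0275) = +0.111778
Convexity effect: 0.5 × 21.34302 × (-0.0275)² = +0.0080703
ΔP/P ≈ +0.111778 + 0.0080703 = +0.119848 = +11.9848%.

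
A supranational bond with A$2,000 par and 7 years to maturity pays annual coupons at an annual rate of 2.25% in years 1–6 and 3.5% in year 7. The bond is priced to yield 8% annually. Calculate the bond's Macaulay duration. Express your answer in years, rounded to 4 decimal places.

6.4529 years

Periodic yield y = 0.08. Discount each cash flow and weight by its year:
  t   CF        PV=CF/(1+0.08)^t    t·PV
  1        45.00        41.6667        41.6667
  2        45.00        38.5802        77.1605
  3        45.00        35.7225       107.1674
  4        45.00        33.0763       132.3054
  5        45.00        30.6262       153.1312
  6        45.00        28.3576       170.1458
  7     2,070.00     1,207.8251     8,454.7758
  Σ                  1,415.8547     9,136.3527
Price P = Σ PV = 1,415.8547.
Macaulay duration = Σ(t·PV) / P = 9,136.3527 / 1,415.8547 = 6.45289 years.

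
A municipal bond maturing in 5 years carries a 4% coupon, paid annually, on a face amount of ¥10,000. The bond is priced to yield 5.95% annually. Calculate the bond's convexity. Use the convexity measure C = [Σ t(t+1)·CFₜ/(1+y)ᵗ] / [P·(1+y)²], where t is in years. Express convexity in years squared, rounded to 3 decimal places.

With y = 0.0595:
  t   CF        PV=CF/(1+0.0595)^t    t·PV        t(t+1)·PV
  1       400.00       377.5366       377.5366         755.0731
  2       400.00       356.3347       712.6693       2,138.0080
  3       400.00       336.3234     1,008.9703       4,035.8810
  4       400.00       317.4360     1,269.7439       6,348.7195
  5    10,400.00     7,789.8399    38,949.1997     233,695.1981
  Σ                  9,177.4706    42,318.1197     246,972.8798
P = 9,177.4706.
Convexity = Σ t(t+1)·PV / [P·(1+y)²] = 246,972.8798 / (9,177.4706 × 1.122540) = 23.97311.

23.973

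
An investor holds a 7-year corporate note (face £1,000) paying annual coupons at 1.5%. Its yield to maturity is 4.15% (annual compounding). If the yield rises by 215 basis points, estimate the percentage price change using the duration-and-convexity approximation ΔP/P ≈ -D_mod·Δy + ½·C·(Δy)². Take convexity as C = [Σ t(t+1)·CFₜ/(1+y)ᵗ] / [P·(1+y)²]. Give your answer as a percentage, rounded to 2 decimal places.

With y = 0.0415:
  t   CF        PV=CF/(1+0.0415)^t    t·PV        t(t+1)·PV
  1        15.00        14.4023        14.4023          28.8046
  2        15.00        13.8284        27.6568          82.9705
  3        15.00        13.2774        39.8322         159.3289
  4        15.00        12.7484        50.9934         254.9671
  5        15.00        12.2404        61.2019         367.2114
  6        15.00        11.7526        70.5159         493.6111
  7     1,015.00       763.5740     5,345.0179      42,760.1430
  Σ                    841.8235     5,609.6205      44,147.0367
P = 841.8235; D_Mac = 6.66365 yrs; D_mod = 6.39813 yrs; C = 48.34616.
Duration effect: -6.39813 × (+0.0215) = -0.137560
Convexity effect: 0.5 × 48.34616 × (0.0215)² = +0.0111740
ΔP/P ≈ -0.137560 + 0.0111740 = -0.126386 = -12.6386%.

-12.64%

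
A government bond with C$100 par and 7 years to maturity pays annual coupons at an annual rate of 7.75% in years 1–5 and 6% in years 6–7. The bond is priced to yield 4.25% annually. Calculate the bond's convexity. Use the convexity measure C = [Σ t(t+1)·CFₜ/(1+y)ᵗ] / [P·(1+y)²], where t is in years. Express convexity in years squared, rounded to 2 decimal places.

With y = 0.0425:
  t   CF        PV=CF/(1+0.0425)^t    t·PV        t(t+1)·PV
  1         7.75         7.4341         7.4341          14.8681
  2         7.75         7.1310        14.2620          42.7859
  3         7.75         6.8403        20.5208          82.0833
  4         7.75         6.5614        26.2457         131.2283
  5         7.75         6.2939        31.4696         188.8177
  6         6.00         4.6741        28.0444         196.3108
  7       106.00        79.2088       554.4616       4,435.6927
  Σ                    118.1435       682.4381       5,091.7867
P = 118.1435.
Convexity = Σ t(t+1)·PV / [P·(1+y)²] = 5,091.7867 / (118.1435 × 1.086806) = 39.65594.

39.66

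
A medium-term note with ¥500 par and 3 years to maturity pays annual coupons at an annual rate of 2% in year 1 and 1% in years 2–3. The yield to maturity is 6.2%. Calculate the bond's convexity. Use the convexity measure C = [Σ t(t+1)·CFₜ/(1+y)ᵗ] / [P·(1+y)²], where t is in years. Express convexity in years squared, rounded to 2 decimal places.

10.39

With y = 0.062:
  t   CF        PV=CF/(1+0.062)^t    t·PV        t(t+1)·PV
  1        10.00         9.4162         9.4162          18.8324
  2         5.00         4.4332         8.8665          26.5994
  3       505.00       421.6167     1,264.8502       5,059.4007
  Σ                    435.4662     1,283.1328       5,104.8325
P = 435.4662.
Convexity = Σ t(t+1)·PV / [P·(1+y)²] = 5,104.8325 / (435.4662 × 1.127844) = 10.39389.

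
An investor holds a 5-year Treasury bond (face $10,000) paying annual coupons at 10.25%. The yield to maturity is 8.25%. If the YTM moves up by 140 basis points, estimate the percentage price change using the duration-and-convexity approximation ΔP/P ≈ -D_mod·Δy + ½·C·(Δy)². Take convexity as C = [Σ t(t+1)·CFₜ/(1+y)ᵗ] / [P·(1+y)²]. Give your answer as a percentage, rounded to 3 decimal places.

With y = 0.0825:
  t   CF        PV=CF/(1+0.0825)^t    t·PV        t(t+1)·PV
  1     1,025.00       946.8822       946.8822       1,893.7644
  2     1,025.00       874.7180     1,749.4360       5,248.3079
  3     1,025.00       808.0536     2,424.1607       9,696.6428
  4     1,025.00       746.4698     2,985.8792      14,929.3961
  5    11,025.00     7,417.1843    37,085.9217     222,515.5304
  Σ                 10,793.3079    45,192.2798     254,283.6416
P = 10,793.3079; D_Mac = 4.18706 yrs; D_mod = 3.86796 yrs; C = 20.10518.
Duration effect: -3.86796 × (+0.014) = -0.054151
Convexity effect: 0.5 × 20.10518 × (0.014)² = +0.0019703
ΔP/P ≈ -0.054151 + 0.0019703 = -0.052181 = -5.2181%.

-5.218%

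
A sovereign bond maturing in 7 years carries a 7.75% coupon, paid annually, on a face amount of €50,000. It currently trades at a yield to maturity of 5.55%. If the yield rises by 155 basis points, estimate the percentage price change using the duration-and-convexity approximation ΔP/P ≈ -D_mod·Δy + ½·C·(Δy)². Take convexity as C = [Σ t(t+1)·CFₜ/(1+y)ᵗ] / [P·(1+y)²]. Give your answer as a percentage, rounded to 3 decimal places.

-7.973%

With y = 0.0555:
  t   CF        PV=CF/(1+0.0555)^t    t·PV        t(t+1)·PV
  1     3,875.00     3,671.2459     3,671.2459       7,342.4917
  2     3,875.00     3,478.2055     6,956.4109      20,869.2327
  3     3,875.00     3,295.3154     9,885.9463      39,543.7853
  4     3,875.00     3,122.0421    12,488.1684      62,440.8422
  5     3,875.00     2,957.8798    14,789.3989      88,736.3934
  6     3,875.00     2,802.3494    16,814.0963     117,698.6744
  7    53,875.00    36,913.0235   258,391.1648   2,067,129.3183
  Σ                 56,240.0616   322,996.4316   2,403,760.7380
P = 56,240.0616; D_Mac = 5.74317 yrs; D_mod = 5.44119 yrs; C = 38.36445.
Duration effect: -5.44119 × (+0.0155) = -0.084338
Convexity effect: 0.5 × 38.36445 × (0.0155)² = +0.0046085
ΔP/P ≈ -0.084338 + 0.0046085 = -0.079730 = -7.9730%.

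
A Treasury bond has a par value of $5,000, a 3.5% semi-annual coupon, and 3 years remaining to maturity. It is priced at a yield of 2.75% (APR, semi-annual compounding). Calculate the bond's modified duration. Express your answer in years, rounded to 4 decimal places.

2.8365 years

Periodic yield y = 0.01375. First find Macaulay duration:
  t   CF        PV=CF/(1+0.01375)^t    t·PV
  1        87.50        86.3132        86.3132
  2        87.50        85.1425       170.2850
  3        87.50        83.9877       251.9630
  4        87.50        82.8485       331.3939
  5        87.50        81.7248       408.6239
  6     5,087.50     4,687.2619    28,123.5713
  Σ                  5,107.2785    29,372.1502
P = 5,107.2785; Macaulay duration = 29,372.1502 / 5,107.2785 = 5.75104 half-year periods = 2.87552 years.
Modified duration = D_Mac / (1 + y) = 2.87552 / 1.01375 = 2.83652 years.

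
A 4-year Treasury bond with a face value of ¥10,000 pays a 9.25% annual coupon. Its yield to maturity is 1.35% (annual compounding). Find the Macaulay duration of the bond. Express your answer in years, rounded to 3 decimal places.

Periodic yield y = 0.0135. Discount each cash flow and weight by its year:
  t   CF        PV=CF/(1+0.0135)^t    t·PV
  1       925.00       912.6788       912.6788
  2       925.00       900.5218     1,801.0436
  3       925.00       888.5267     2,665.5800
  4    10,925.00    10,354.4357    41,417.7426
  Σ                 13,056.1630    46,797.0451
Price P = Σ PV = 13,056.1630.
Macaulay duration = Σ(t·PV) / P = 46,797.0451 / 13,056.1630 = 3.58429 years.

3.584 years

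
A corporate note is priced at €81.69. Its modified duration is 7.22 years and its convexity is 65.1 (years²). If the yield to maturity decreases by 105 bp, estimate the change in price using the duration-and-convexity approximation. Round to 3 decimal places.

Duration effect: -D_mod·Δy = -7.22 × (-0.0105) = +0.075810
Convexity effect: ½·C·(Δy)² = 0.5 × 65.1 × (-0.0105)² = +0.0035886375
ΔP/P ≈ +0.075810 + 0.0035886375 = +0.0793986375
ΔP ≈ 81.69 × (+0.0793986375) = +6.486074697375.

+€6.486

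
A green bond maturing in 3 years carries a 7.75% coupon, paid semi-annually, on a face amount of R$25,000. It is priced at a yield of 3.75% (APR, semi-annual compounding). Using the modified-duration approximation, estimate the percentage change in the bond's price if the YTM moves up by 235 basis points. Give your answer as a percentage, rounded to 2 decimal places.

Periodic yield y = 0.01875. Modified duration first:
  t   CF        PV=CF/(1+0.01875)^t    t·PV
  1       968.75       950.9202       950.9202
  2       968.75       933.4186     1,866.8373
  3       968.75       916.2392     2,748.7175
  4       968.75       899.3759     3,597.5035
  5       968.75       882.8229     4,414.1147
  6    25,968.75    23,229.7917   139,378.7500
  Σ                 27,812.5685   152,956.8432
P = 27,812.5685; D_Mac = 5.49956 half-year periods = 2.74978 yrs; D_mod = 2.74978/(1+0.01875) = 2.69917 yrs.
ΔP/P ≈ -D_mod · Δy = -2.69917 × (+0.0235) = -0.063430 = -6.3430%.

-6.34%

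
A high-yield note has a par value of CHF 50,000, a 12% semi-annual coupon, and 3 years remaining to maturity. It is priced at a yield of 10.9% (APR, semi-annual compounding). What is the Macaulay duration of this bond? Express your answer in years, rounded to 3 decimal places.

2.612 years

Periodic yield y = 0.0545. Discount each cash flow and weight by its period:
  t   CF        PV=CF/(1+0.0545)^t    t·PV
  1     3,000.00     2,844.9502     2,844.9502
  2     3,000.00     2,697.9139     5,395.8278
  3     3,000.00     2,558.4769     7,675.4307
  4     3,000.00     2,426.2465     9,704.9859
  5     3,000.00     2,300.8501    11,504.2507
  6    53,000.00    38,547.5131   231,285.0788
  Σ                 51,375.9508   268,410.5243
Price P = Σ PV = 51,375.9508.
Macaulay duration = Σ(t·PV) / P = 268,410.5243 / 51,375.9508 = 5.22444 half-year periods.
In years: 5.22444 / 2 = 2.61222 years.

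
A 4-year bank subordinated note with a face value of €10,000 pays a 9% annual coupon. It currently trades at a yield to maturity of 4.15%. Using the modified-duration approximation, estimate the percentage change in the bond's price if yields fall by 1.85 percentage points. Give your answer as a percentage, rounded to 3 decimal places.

+6.342%

Periodic yield y = 0.0415. Modified duration first:
  t   CF        PV=CF/(1+0.0415)^t    t·PV
  1       900.00       864.1383       864.1383
  2       900.00       829.7055     1,659.4110
  3       900.00       796.6447     2,389.9342
  4    10,900.00     9,263.8049    37,055.2197
  Σ                 11,754.2934    41,968.7031
P = 11,754.2934; D_Mac = 3.57050 yrs; D_mod = 3.57050/(1+0.0415) = 3.42823 yrs.
ΔP/P ≈ -D_mod · Δy = -3.42823 × (-0.0185) = +0.063422 = +6.3422%.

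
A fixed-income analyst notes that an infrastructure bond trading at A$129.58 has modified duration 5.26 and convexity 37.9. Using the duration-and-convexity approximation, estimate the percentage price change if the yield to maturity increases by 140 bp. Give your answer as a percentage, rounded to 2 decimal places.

-6.99%

Duration effect: -D_mod·Δy = -5.26 × (+0.014) = -0.073640
Convexity effect: ½·C·(Δy)² = 0.5 × 37.9 × (0.014)² = +0.0037142
ΔP/P ≈ -0.073640 + 0.0037142 = -0.0699258
= -6.99258%.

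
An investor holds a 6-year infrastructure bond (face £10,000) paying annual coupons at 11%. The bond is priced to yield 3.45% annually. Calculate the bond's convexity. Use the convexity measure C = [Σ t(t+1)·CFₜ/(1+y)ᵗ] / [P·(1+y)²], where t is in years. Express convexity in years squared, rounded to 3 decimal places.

29.814

With y = 0.0345:
  t   CF        PV=CF/(1+0.0345)^t    t·PV        t(t+1)·PV
  1     1,100.00     1,063.3156     1,063.3156       2,126.6312
  2     1,100.00     1,027.8546     2,055.7093       6,167.1278
  3     1,100.00       993.5762     2,980.7287      11,922.9150
  4     1,100.00       960.4410     3,841.7641      19,208.8206
  5     1,100.00       928.4109     4,642.0543      27,852.3257
  6    11,100.00     9,056.0750    54,336.4498     380,355.1484
  Σ                 14,029.6733    68,920.0218     447,632.9687
P = 14,029.6733.
Convexity = Σ t(t+1)·PV / [P·(1+y)²] = 447,632.9687 / (14,029.6733 × 1.070190) = 29.81354.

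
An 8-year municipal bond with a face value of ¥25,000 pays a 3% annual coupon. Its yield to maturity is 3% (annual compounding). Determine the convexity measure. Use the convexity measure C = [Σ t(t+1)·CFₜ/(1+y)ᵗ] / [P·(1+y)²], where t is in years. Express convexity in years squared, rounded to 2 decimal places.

59.22

With y = 0.03:
  t   CF        PV=CF/(1+0.03)^t    t·PV        t(t+1)·PV
  1       750.00       728.1553       728.1553       1,456.3107
  2       750.00       706.9469     1,413.8939       4,241.6816
  3       750.00       686.3562     2,059.0687       8,236.2749
  4       750.00       666.3653     2,665.4611      13,327.3057
  5       750.00       646.9566     3,234.7829      19,408.6976
  6       750.00       628.1132     3,768.6792      26,380.7541
  7       750.00       609.8186     4,268.7304      34,149.8435
  8    25,750.00    20,327.2878   162,618.3023   1,463,564.7204
  Σ                 25,000.0000   180,757.0739   1,570,765.5886
P = 25,000.0000.
Convexity = Σ t(t+1)·PV / [P·(1+y)²] = 1,570,765.5886 / (25,000.0000 × 1.060900) = 59.22389.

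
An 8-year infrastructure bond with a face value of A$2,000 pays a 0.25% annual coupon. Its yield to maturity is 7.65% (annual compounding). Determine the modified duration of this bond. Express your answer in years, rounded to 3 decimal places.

Periodic yield y = 0.0765. First find Macaulay duration:
  t   CF        PV=CF/(1+0.0765)^t    t·PV
  1         5.00         4.6447         4.6447
  2         5.00         4.3146         8.6292
  3         5.00         4.0080        12.0240
  4         5.00         3.7232        14.8927
  5         5.00         3.4586        17.2930
  6         5.00         3.2128        19.2769
  7         5.00         2.9845        20.8915
  8     2,005.00     1,111.7371     8,893.8969
  Σ                  1,138.0835     8,991.5489
P = 1,138.0835; Macaulay duration = 8,991.5489 / 1,138.0835 = 7.90061 years.
Modified duration = D_Mac / (1 + y) = 7.90061 / 1.0765 = 7.33916 years.

7.339 years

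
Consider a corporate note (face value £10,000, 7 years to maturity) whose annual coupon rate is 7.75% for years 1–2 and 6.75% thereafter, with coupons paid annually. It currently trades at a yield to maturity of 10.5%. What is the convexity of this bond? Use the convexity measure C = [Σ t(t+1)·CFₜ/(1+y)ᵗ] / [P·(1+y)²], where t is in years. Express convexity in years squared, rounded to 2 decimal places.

With y = 0.105:
  t   CF        PV=CF/(1+0.105)^t    t·PV        t(t+1)·PV
  1       775.00       701.3575       701.3575       1,402.7149
  2       775.00       634.7126     1,269.4253       3,808.2758
  3       675.00       500.2844     1,500.8531       6,003.4125
  4       675.00       452.7460     1,810.9842       9,054.9208
  5       675.00       409.7249     2,048.6246      12,291.7477
  6       675.00       370.7918     2,224.7507      15,573.2550
  7    10,675.00     5,306.7904    37,147.5330     297,180.2643
  Σ                  8,376.4077    46,703.5284     345,314.5910
P = 8,376.4077.
Convexity = Σ t(t+1)·PV / [P·(1+y)²] = 345,314.5910 / (8,376.4077 × 1.221025) = 33.76234.

33.76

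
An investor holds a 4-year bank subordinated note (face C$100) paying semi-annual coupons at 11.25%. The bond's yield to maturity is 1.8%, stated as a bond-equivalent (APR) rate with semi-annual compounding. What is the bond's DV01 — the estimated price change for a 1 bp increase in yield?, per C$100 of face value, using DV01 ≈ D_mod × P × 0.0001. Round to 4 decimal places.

C$0.0464

Periodic yield y = 0.009.
  t   CF        PV=CF/(1+0.009)^t    t·PV
  1        5.625         5.5748         5.5748
  2        5.625         5.5251        11.0502
  3        5.625         5.4758        16.4275
  4        5.625         5.4270        21.7079
  5        5.625         5.3786        26.8928
  6        5.625         5.3306        31.9836
  7        5.625         5.2830        36.9813
  8      105.625        98.3190       786.5519
  Σ                    136.3139       937.1700
P = 136.3139; D_Mac = 6.87509 half-year periods = 3.43754 yrs; D_mod = 3.40688 yrs.
DV01 ≈ 3.40688 × 136.3139 × 0.0001 = 0.046441.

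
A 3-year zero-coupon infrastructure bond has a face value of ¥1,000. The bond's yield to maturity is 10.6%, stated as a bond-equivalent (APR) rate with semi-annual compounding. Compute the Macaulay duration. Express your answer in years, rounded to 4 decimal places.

A zero-coupon bond has a single cash flow at maturity, so its Macaulay duration equals its maturity: 3 years.
(Equivalently: 6 semi-annual periods ÷ 2 = 3 years.)

3.0000 years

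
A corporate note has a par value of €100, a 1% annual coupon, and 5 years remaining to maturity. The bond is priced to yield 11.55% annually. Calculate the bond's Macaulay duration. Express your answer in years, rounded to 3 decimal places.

Periodic yield y = 0.1155. Discount each cash flow and weight by its year:
  t   CF        PV=CF/(1+0.1155)^t    t·PV
  1         1.00         0.8965         0.8965
  2         1.00         0.8036         1.6073
  3         1.00         0.7204         2.1613
  4         1.00         0.6458         2.5833
  5       101.00        58.4754       292.3772
  Σ                     61.5418       299.6256
Price P = Σ PV = 61.5418.
Macaulay duration = Σ(t·PV) / P = 299.6256 / 61.5418 = 4.86865 years.

4.869 years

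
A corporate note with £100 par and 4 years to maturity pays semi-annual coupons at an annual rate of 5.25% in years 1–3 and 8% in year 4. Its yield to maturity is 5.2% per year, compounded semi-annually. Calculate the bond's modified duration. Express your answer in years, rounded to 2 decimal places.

Periodic yield y = 0.026. First find Macaulay duration:
  t   CF        PV=CF/(1+0.026)^t    t·PV
  1        2.625         2.5585         2.5585
  2        2.625         2.4936         4.9873
  3        2.625         2.4305         7.2914
  4        2.625         2.3689         9.4755
  5        2.625         2.3088        11.5442
  6        2.625         2.2503        13.5019
  7        4.000         3.3422        23.3952
  8      104.000        84.6944       677.5548
  Σ                    102.4471       750.3087
P = 102.4471; Macaulay duration = 750.3087 / 102.4471 = 7.32386 half-year periods = 3.66193 years.
Modified duration = D_Mac / (1 + y) = 3.66193 / 1.026 = 3.56913 years.

3.57 years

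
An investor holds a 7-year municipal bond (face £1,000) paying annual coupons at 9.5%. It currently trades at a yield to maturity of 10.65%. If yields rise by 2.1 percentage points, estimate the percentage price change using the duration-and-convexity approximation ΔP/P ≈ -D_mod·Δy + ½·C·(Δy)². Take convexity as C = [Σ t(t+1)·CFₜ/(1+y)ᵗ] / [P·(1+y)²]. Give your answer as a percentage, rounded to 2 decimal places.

-9.49%

With y = 0.1065:
  t   CF        PV=CF/(1+0.1065)^t    t·PV        t(t+1)·PV
  1        95.00        85.8563        85.8563         171.7126
  2        95.00        77.5927       155.1854         465.5561
  3        95.00        70.1244       210.3733         841.4932
  4        95.00        63.3750       253.5000       1,267.4999
  5        95.00        57.2752       286.3759       1,718.2556
  6        95.00        51.7625       310.5749       2,174.0243
  7     1,095.00       539.2053     3,774.4374      30,195.4995
  Σ                    945.1914     5,076.3032      36,834.0411
P = 945.1914; D_Mac = 5.37066 yrs; D_mod = 4.85374 yrs; C = 31.82928.
Duration effect: -4.85374 × (+0.021) = -0.101929
Convexity effect: 0.5 × 31.82928 × (0.021)² = +0.0070184
ΔP/P ≈ -0.101929 + 0.0070184 = -0.094910 = -9.4910%.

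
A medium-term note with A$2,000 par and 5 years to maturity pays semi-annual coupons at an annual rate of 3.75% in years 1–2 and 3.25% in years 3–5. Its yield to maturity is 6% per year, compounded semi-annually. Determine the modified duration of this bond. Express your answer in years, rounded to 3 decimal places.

4.458 years

Periodic yield y = 0.03. First find Macaulay duration:
  t   CF        PV=CF/(1+0.03)^t    t·PV
  1        37.50        36.4078        36.4078
  2        37.50        35.3473        70.6947
  3        37.50        34.3178       102.9534
  4        37.50        33.3183       133.2731
  5        32.50        28.0348       140.1739
  6        32.50        27.2182       163.3094
  7        32.50        26.4255       184.9783
  8        32.50        25.6558       205.2464
  9        32.50        24.9085       224.1769
  10    2,032.50     1,512.3709    15,123.7088
  Σ                  1,784.0049    16,384.9227
P = 1,784.0049; Macaulay duration = 16,384.9227 / 1,784.0049 = 9.18435 half-year periods = 4.59217 years.
Modified duration = D_Mac / (1 + y) = 4.59217 / 1.03 = 4.45842 years.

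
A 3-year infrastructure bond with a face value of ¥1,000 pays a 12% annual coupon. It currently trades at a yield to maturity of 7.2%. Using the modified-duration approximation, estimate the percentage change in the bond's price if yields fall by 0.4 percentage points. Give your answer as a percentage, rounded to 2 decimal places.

+1.01%

Periodic yield y = 0.072. Modified duration first:
  t   CF        PV=CF/(1+0.072)^t    t·PV
  1       120.00       111.9403       111.9403
  2       120.00       104.4219       208.8438
  3     1,120.00       909.1461     2,727.4382
  Σ                  1,125.5083     3,048.2224
P = 1,125.5083; D_Mac = 2.70831 yrs; D_mod = 2.70831/(1+0.072) = 2.52641 yrs.
ΔP/P ≈ -D_mod · Δy = -2.52641 × (-0.004) = +0.010106 = +1.0106%.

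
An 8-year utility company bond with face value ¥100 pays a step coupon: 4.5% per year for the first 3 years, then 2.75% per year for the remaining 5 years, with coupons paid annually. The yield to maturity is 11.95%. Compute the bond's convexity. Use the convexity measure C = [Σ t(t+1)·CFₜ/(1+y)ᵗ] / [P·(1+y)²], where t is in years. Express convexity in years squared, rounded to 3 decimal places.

44.756

With y = 0.1195:
  t   CF        PV=CF/(1+0.1195)^t    t·PV        t(t+1)·PV
  1         4.50         4.0197         4.0197           8.0393
  2         4.50         3.5906         7.1812          21.5435
  3         4.50         3.2073         9.6219          38.4877
  4         2.75         1.7508         7.0032          35.0160
  5         2.75         1.5639         7.8196          46.9173
  6         2.75         1.3970         8.3818          58.6729
  7         2.75         1.2479         8.7350          69.8799
  8       102.75        41.6475       333.1801       2,998.6208
  Σ                     58.4246       385.9424       3,277.1773
P = 58.4246.
Convexity = Σ t(t+1)·PV / [P·(1+y)²] = 3,277.1773 / (58.4246 × 1.253280) = 44.75650.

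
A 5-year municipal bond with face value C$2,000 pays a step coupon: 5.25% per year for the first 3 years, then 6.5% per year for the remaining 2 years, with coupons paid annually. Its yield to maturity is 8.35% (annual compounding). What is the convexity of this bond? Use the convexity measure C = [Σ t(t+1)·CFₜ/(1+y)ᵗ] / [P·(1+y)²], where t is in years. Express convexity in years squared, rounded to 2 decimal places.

With y = 0.0835:
  t   CF        PV=CF/(1+0.0835)^t    t·PV        t(t+1)·PV
  1       105.00        96.9082        96.9082         193.8163
  2       105.00        89.4399       178.8799         536.6396
  3       105.00        82.5472       247.6417         990.5669
  4       130.00        94.3252       377.3008       1,886.5038
  5     2,130.00     1,426.3793     7,131.8965      42,791.3788
  Σ                  1,789.5998     8,032.6270      46,398.9054
P = 1,789.5998.
Convexity = Σ t(t+1)·PV / [P·(1+y)²] = 46,398.9054 / (1,789.5998 × 1.173972) = 22.08483.

22.08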